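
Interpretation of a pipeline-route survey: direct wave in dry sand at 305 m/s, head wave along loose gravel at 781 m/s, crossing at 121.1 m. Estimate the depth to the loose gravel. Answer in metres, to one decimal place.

40.1 m

x_cross = 2h·√((V₂+V₁)/(V₂−V₁)) → h = x_cross / (2·√((V₂+V₁)/(V₂−V₁))).
√((V₂+V₁)/(V₂−V₁)) = √((781+305)/(781−305)) = 1.5105.
h = 121.1 / (2·1.5105) = 40.09 m.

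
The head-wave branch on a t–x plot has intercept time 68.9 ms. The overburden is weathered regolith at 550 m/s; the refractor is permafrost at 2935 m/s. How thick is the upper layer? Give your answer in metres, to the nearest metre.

19 m

θ_c = arcsin(550/2935) = 10.80°; cos θ_c = 0.9823.
tᵢ = 2h cos θ_c/V₁ ⇒ h = tᵢ·V₁/(2 cos θ_c) = 0.0689·550/(2·0.9823) = 19.29 m.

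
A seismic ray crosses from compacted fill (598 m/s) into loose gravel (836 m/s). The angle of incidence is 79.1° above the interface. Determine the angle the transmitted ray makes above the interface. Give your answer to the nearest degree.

75°

Angle from the normal: 90° − 79.1° = 10.9°.
sin θ₁/V₁ = sin θ₂/V₂ ⇒ sin θ₂ = 836·sin 10.9°/598 = 836·0.1891/598 = 0.2644.
θ₂ = arcsin 0.2644 = 15.33° from the normal.
From the interface: 90° − 15.33° = 74.67°.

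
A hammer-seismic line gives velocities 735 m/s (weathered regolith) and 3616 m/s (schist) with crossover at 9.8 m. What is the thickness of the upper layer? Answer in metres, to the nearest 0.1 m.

h = (x_cross/2)·√((V₂−V₁)/(V₂+V₁)).
(V₂−V₁)/(V₂+V₁) = (3616−735)/(3616+735) = 0.6621; √ = 0.8137.
h = (9.8/2)·0.8137 = 3.99 m.

4.0 m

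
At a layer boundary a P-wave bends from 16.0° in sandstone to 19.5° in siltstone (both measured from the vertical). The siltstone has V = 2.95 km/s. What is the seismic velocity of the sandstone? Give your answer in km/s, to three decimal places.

sin 16.0° = 0.2756; sin 19.5° = 0.3338.
V₁ = V₂·(sin θ₁/sin θ₂) = 2.95·(0.2756/0.3338) = 2.436 km/s.

2.436 km/s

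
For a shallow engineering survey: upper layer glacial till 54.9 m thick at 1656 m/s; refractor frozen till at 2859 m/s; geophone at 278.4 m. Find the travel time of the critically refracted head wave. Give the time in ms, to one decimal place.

t = x/V₂ + 2h·√(V₂²−V₁²)/(V₁V₂).
√(V₂²−V₁²) = √(2859²−1656²) = 2330.6 m/s; delay term = 2·54.9·2330.6/(1656·2859) = 0.05405 s.
t = 278.4/2859 + 0.05405 = 0.15143 s.

151.4 ms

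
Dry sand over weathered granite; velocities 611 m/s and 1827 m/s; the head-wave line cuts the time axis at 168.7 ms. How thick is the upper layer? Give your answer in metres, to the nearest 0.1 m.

θ_c = arcsin(611/1827) = 19.54°; cos θ_c = 0.9424.
tᵢ = 2h cos θ_c/V₁ ⇒ h = tᵢ·V₁/(2 cos θ_c) = 0.1687·611/(2·0.9424) = 54.69 m.

54.7 m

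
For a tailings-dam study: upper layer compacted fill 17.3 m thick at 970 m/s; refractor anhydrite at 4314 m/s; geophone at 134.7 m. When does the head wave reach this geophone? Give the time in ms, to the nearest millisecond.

θ_c = arcsin(V₁/V₂) = arcsin(970/4314) = 12.99°, cos θ_c = 0.9744.
Intercept time tᵢ = 2h cos θ_c / V₁ = 2·17.3·0.9744/970 = 0.03476 s.
t = x/V₂ + tᵢ = 134.7/4314 + 0.03476 = 0.06598 s.

66 ms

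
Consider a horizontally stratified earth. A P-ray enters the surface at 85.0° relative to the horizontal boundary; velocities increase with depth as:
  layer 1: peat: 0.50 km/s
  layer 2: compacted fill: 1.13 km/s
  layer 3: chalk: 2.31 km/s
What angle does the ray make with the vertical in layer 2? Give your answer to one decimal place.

From the normal: θ₁ = 90° − 85.0° = 5.0°.
Snell's law across each interface conserves sin θ / V, so sin θ_2 = V_2·sin θ₁/V₁.
sin θ_2 = 1.13 × sin 5.0° / 0.50 = 0.1970.
θ_2 = arcsin 0.1970 = 11.36°.

11.4°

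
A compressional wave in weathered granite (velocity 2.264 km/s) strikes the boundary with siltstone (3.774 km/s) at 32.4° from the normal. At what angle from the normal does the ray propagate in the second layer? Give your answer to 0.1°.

63.3°

sin θ₁/V₁ = sin θ₂/V₂ ⇒ sin θ₂ = 3.774·sin 32.4°/2.264 = 3.774·0.5358/2.264 = 0.8932.
θ₂ = sin⁻¹(0.8932) = 63.28° (from vertical).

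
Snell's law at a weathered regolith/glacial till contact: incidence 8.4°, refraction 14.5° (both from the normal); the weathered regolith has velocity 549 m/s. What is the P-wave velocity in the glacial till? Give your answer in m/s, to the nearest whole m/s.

941 m/s

Snell's law: sin 8.4°/V₁ = sin 14.5°/V₂.
V₂ = V₁·sin 14.5°/sin 8.4° = 549 × 1.7140 = 940.96 m/s.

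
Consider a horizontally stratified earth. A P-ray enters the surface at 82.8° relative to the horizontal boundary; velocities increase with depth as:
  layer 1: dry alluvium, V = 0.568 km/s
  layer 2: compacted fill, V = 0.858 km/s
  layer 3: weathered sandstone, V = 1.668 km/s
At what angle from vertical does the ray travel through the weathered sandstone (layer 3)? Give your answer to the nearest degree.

From the normal: θ₁ = 90° − 82.8° = 7.2°.
Ray parameter p = sin 7.2° / 0.568 = 2.2066e-01 s/km.
sin θ_3 = p·V_3 = 2.2066e-01 × 1.668 = 0.3681.
θ_3 = arcsin 0.3681 = 21.60°.

22°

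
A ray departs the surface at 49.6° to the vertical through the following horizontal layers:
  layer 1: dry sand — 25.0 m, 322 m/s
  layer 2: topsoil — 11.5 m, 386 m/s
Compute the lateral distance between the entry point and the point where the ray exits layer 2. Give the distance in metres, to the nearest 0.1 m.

55.1 m

Apply Snell's law at each interface; in layer i the horizontal offset is hᵢ·tan θᵢ.
Layer 1: θ = 49.60°; offset = 25.0·tan 49.60° = 29.375 m.
Layer 2: sin θ = 386·sin 49.6°/322 = 0.9129, θ = 65.91°; offset = 11.5·tan 65.91° = 25.720 m.
Summing the layer offsets gives 55.095 m.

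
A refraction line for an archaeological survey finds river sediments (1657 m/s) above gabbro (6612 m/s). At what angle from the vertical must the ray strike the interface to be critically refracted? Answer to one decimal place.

At critical incidence the refracted ray runs along the interface (θ₂ = 90°), so sin θ_c = V₁/V₂.
θ_c = arcsin(1657/6612) = arcsin 0.2506 = 14.51°.

14.5°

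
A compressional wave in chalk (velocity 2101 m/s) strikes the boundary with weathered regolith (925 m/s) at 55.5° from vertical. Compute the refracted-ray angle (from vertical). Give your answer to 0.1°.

21.3°

Snell's law: sin θ₂ = (V₂/V₁)·sin θ₁ = (925/2101)·sin 55.5° = 0.3628.
θ₂ = arcsin 0.3628 = 21.27° from the normal.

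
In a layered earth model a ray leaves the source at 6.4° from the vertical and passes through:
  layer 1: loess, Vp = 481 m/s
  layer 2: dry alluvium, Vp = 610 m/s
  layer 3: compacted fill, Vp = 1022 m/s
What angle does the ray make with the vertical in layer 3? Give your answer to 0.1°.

13.7°

Ray parameter p = sin 6.4° / 481 = 2.3174e-04 s/m.
sin θ_3 = p·V_3 = 2.3174e-04 × 1022 = 0.2368.
θ_3 = arcsin 0.2368 = 13.70°.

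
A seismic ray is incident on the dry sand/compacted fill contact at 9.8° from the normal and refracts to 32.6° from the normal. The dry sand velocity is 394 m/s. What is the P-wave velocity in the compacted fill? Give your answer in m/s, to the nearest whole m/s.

1247 m/s

Snell's law: sin 9.8°/V₁ = sin 32.6°/V₂.
V₂ = V₁·sin 32.6°/sin 9.8° = 394 × 3.1653 = 1247.14 m/s.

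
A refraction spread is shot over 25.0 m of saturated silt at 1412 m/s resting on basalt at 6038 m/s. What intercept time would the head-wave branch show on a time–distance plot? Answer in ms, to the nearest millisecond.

tᵢ = 2h·√(V₂²−V₁²)/(V₁V₂).
√(V₂²−V₁²) = √(6038²−1412²) = 5870.6 m/s.
tᵢ = 2·25.0·5870.6/(1412·6038) = 0.03443 s.

34 ms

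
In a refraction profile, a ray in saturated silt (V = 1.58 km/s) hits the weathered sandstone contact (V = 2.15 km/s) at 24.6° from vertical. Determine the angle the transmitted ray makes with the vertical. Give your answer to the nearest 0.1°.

Snell's law: sin θ₂ = (V₂/V₁)·sin θ₁ = (2.15/1.58)·sin 24.6° = 0.5665.
θ₂ = arcsin 0.5665 = 34.50° from the normal.

34.5°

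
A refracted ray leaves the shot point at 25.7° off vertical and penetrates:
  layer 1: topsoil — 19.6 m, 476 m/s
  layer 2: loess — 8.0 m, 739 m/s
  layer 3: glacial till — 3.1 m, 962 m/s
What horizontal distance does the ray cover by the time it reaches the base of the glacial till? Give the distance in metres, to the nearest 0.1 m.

22.4 m

Ray parameter p = sin 25.7° / 476 m/s = 9.1105e-04 s/m.
Layer 1: θ = 25.70°; offset = 19.6·tan 25.70° = 9.433 m.
Layer 2: sin θ = p·739 = 0.6733 → θ = 42.32°; offset = 8.0·tan 42.32° = 7.284 m.
Layer 3: sin θ = p·962 = 0.8764 → θ = 61.21°; offset = 3.1·tan 61.21° = 5.642 m.
Summing the layer offsets gives 22.360 m.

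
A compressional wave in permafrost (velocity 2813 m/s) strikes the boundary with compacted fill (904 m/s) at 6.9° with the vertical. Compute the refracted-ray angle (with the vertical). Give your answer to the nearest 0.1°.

2.2°

Snell's law: sin θ₂ = (V₂/V₁)·sin θ₁ = (904/2813)·sin 6.9° = 0.0386.
θ₂ = arcsin 0.0386 = 2.21° from the normal.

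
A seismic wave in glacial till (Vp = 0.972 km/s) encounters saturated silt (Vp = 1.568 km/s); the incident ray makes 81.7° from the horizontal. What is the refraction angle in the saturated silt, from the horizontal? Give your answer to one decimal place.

Angle from the normal: 90° − 81.7° = 8.3°.
Snell's law: sin θ₂ = (V₂/V₁)·sin θ₁ = (1.568/0.972)·sin 8.3° = 0.2329.
θ₂ = sin⁻¹(0.2329) = 13.47° (from vertical).
From the interface: 90° − 13.47° = 76.53°.

76.5°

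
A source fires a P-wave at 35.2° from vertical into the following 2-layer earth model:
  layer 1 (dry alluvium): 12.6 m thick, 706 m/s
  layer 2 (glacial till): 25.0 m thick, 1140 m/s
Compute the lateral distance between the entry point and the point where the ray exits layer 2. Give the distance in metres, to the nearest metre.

73 m

Ray parameter p = sin 35.2° / 706 m/s = 8.1648e-04 s/m.
Layer 1: θ = 35.20°; offset = 12.6·tan 35.20° = 8.888 m.
Layer 2: sin θ = p·1140 = 0.9308 → θ = 68.56°; offset = 25.0·tan 68.56° = 63.653 m.
Summing the layer offsets gives 72.541 m.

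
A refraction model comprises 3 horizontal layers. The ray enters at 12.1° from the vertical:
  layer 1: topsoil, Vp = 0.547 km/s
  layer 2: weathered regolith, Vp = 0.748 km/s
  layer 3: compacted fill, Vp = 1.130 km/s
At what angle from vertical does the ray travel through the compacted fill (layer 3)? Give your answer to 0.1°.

25.7°

Ray parameter p = sin 12.1° / 0.547 = 3.8321e-01 s/km.
sin θ_3 = p·V_3 = 3.8321e-01 × 1.130 = 0.4330.
θ_3 = 25.66° from the vertical.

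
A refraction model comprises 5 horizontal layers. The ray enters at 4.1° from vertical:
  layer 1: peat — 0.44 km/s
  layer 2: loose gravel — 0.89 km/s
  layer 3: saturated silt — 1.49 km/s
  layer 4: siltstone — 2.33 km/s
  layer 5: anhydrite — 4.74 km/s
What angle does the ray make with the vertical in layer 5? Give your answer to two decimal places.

50.37°

Snell's law across each interface conserves sin θ / V, so sin θ_5 = V_5·sin θ₁/V₁.
sin θ_5 = 4.74 × sin 4.1° / 0.44 = 0.7702.
θ_5 = arcsin 0.7702 = 50.37°.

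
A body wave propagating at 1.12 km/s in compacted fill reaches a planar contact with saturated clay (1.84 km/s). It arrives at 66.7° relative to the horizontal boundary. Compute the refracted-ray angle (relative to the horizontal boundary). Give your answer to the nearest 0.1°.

49.5°

Angle from the normal: 90° − 66.7° = 23.3°.
sin θ₁/V₁ = sin θ₂/V₂ ⇒ sin θ₂ = 1.84·sin 23.3°/1.12 = 1.84·0.3955/1.12 = 0.6498.
θ₂ = sin⁻¹(0.6498) = 40.53° (from vertical).
From the interface: 90° − 40.53° = 49.47°.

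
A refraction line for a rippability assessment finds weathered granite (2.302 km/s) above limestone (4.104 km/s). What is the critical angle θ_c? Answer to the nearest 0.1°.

At critical incidence the refracted ray runs along the interface (θ₂ = 90°), so sin θ_c = V₁/V₂.
θ_c = arcsin(2.302/4.104) = arcsin 0.5609 = 34.12°.

34.1°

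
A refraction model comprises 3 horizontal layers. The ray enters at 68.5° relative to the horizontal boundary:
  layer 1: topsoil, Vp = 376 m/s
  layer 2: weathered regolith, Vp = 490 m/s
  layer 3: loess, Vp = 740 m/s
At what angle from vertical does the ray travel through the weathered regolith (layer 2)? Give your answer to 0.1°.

From the normal: θ₁ = 90° − 68.5° = 21.5°.
Snell's law across each interface conserves sin θ / V, so sin θ_2 = V_2·sin θ₁/V₁.
sin θ_2 = 490 × sin 21.5° / 376 = 0.4776.
θ_2 = arcsin 0.4776 = 28.53°.

28.5°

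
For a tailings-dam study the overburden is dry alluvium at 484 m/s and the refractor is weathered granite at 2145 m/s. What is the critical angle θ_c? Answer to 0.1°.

Critical incidence: sin θ_c = V₁/V₂ = 484/2145 = 0.2256.
θ_c = arcsin 0.2256 = 13.04°.

13.0°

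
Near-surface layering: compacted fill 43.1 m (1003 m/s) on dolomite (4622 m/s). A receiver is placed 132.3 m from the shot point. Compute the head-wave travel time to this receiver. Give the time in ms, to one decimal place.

t = x/V₂ + 2h·√(V₂²−V₁²)/(V₁V₂).
√(V₂²−V₁²) = √(4622²−1003²) = 4511.9 m/s; delay term = 2·43.1·4511.9/(1003·4622) = 0.08389 s.
t = 132.3/4622 + 0.08389 = 0.11252 s.

112.5 ms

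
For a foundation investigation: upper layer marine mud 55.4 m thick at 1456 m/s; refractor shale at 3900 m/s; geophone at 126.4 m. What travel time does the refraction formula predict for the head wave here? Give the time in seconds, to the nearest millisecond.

0.103 s

θ_c = arcsin(V₁/V₂) = arcsin(1456/3900) = 21.92°, cos θ_c = 0.9277.
Intercept time tᵢ = 2h cos θ_c / V₁ = 2·55.4·0.9277/1456 = 0.07060 s.
t = x/V₂ + tᵢ = 126.4/3900 + 0.07060 = 0.10301 s.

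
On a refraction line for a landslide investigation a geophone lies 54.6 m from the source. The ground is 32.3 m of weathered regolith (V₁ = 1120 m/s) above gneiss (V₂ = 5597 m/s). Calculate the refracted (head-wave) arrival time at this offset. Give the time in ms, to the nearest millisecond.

t = x/V₂ + 2h·√(V₂²−V₁²)/(V₁V₂).
√(V₂²−V₁²) = √(5597²−1120²) = 5483.8 m/s; delay term = 2·32.3·5483.8/(1120·5597) = 0.05651 s.
t = 54.6/5597 + 0.05651 = 0.06627 s.

66 ms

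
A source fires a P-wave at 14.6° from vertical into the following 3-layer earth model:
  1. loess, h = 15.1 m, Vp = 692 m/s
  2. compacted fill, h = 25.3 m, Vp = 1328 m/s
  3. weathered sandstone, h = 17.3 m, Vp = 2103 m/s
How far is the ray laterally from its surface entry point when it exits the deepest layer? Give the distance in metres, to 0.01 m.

Ray parameter p = sin 14.6° / 692 m/s = 3.6426e-04 s/m.
Layer 1: θ = 14.60°; offset = 15.1·tan 14.60° = 3.9333 m.
Layer 2: sin θ = p·1328 = 0.4837 → θ = 28.93°; offset = 25.3·tan 28.93° = 13.9836 m.
Layer 3: sin θ = p·2103 = 0.7660 → θ = 50.00°; offset = 17.3·tan 50.00° = 20.6173 m.
Σ offsets = 38.5341 m.

38.53 m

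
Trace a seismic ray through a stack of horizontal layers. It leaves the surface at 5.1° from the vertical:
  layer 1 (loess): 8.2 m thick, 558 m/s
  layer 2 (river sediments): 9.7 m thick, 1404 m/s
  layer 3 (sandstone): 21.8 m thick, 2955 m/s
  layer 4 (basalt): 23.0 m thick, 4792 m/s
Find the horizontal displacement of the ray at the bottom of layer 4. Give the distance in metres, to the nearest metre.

Apply Snell's law at each interface; in layer i the horizontal offset is hᵢ·tan θᵢ.
Layer 1: θ = 5.10°; offset = 8.2·tan 5.10° = 0.732 m.
Layer 2: sin θ = 1404·sin 5.1°/558 = 0.2237, θ = 12.92°; offset = 9.7·tan 12.92° = 2.226 m.
Layer 3: sin θ = 2955·sin 5.1°/558 = 0.4708, θ = 28.08°; offset = 21.8·tan 28.08° = 11.632 m.
Layer 4: sin θ = 4792·sin 5.1°/558 = 0.7634, θ = 49.77°; offset = 23.0·tan 49.77° = 27.184 m.
Summing the layer offsets gives 41.773 m.

42 m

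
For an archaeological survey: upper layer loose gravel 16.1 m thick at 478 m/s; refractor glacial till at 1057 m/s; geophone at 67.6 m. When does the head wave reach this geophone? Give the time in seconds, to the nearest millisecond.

t = x/V₂ + 2h·√(V₂²−V₁²)/(V₁V₂).
√(V₂²−V₁²) = √(1057²−478²) = 942.7 m/s; delay term = 2·16.1·942.7/(478·1057) = 0.06008 s.
t = 67.6/1057 + 0.06008 = 0.12404 s.

0.124 s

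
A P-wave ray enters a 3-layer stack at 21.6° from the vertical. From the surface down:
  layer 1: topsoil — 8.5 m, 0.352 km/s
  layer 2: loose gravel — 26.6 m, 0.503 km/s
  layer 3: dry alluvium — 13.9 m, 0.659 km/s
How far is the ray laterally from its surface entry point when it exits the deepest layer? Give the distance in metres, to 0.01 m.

p = sin θ₁/V₁ = sin 21.6°/0.352 = 1.0458e+00 s/km is conserved through the stack.
Layer 1: θ = 21.60°; offset = 8.5·tan 21.60° = 3.3654 m.
Layer 2: sin θ = p·0.503 = 0.5260 → θ = 31.74°; offset = 26.6·tan 31.74° = 16.4531 m.
Layer 3: sin θ = p·0.659 = 0.6892 → θ = 43.57°; offset = 13.9·tan 43.57° = 13.2210 m.
Σ offsets = 33.0395 m.

33.04 m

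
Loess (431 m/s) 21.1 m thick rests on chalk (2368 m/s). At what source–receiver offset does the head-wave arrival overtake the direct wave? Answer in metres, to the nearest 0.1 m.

50.7 m

x_cross = 2h·√((V₂+V₁)/(V₂−V₁)).
(V₂+V₁)/(V₂−V₁) = (2368+431)/(2368−431) = 1.4450; √ = 1.2021.
x_cross = 2·21.1·1.2021 = 50.73 m.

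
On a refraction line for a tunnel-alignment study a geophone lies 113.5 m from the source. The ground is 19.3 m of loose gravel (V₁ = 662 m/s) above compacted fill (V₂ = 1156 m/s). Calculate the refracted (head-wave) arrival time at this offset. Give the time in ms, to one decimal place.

θ_c = arcsin(V₁/V₂) = arcsin(662/1156) = 34.94°, cos θ_c = 0.8198.
Intercept time tᵢ = 2h cos θ_c / V₁ = 2·19.3·0.8198/662 = 0.04780 s.
t = x/V₂ + tᵢ = 113.5/1156 + 0.04780 = 0.14598 s.

146.0 ms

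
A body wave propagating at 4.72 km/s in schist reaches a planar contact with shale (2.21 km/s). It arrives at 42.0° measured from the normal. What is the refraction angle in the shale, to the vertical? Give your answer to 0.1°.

18.3°

Snell's law: sin θ₂ = (V₂/V₁)·sin θ₁ = (2.21/4.72)·sin 42.0° = 0.3133.
θ₂ = arcsin 0.3133 = 18.26° from the normal.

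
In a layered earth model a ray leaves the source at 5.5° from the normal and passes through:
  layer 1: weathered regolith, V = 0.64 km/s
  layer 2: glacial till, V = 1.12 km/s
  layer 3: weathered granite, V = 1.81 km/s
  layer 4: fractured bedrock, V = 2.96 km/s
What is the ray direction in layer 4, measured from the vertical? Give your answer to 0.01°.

26.31°

Ray parameter p = sin 5.5° / 0.64 = 1.4976e-01 s/km.
sin θ_4 = p·V_4 = 1.4976e-01 × 2.96 = 0.4433.
θ_4 = 26.31° from the vertical.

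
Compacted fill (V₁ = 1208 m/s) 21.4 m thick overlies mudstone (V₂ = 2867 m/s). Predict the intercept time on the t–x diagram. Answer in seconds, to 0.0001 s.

tᵢ = 2h·√(V₂²−V₁²)/(V₁V₂).
√(V₂²−V₁²) = √(2867²−1208²) = 2600.1 m/s.
tᵢ = 2·21.4·2600.1/(1208·2867) = 0.03213 s.

0.0321 s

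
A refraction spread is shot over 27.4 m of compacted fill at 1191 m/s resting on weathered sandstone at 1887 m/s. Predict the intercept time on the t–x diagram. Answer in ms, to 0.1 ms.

θ_c = arcsin(V₁/V₂) = arcsin(1191/1887) = 39.14°; cos θ_c = 0.7757.
tᵢ = 2h·cos θ_c / V₁ = 2·27.4·0.7757 / 1191 = 0.03569 s.

35.7 ms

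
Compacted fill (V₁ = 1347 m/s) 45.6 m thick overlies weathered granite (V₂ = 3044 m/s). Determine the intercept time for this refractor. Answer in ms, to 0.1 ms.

60.7 ms

tᵢ = 2h·√(V₂²−V₁²)/(V₁V₂).
√(V₂²−V₁²) = √(3044²−1347²) = 2729.7 m/s.
tᵢ = 2·45.6·2729.7/(1347·3044) = 0.06072 s.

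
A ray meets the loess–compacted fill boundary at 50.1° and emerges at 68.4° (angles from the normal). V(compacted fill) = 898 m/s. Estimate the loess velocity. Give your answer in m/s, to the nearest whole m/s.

741 m/s

sin 50.1° = 0.7672; sin 68.4° = 0.9298.
V₁ = V₂·(sin θ₁/sin θ₂) = 898·(0.7672/0.9298) = 740.95 m/s.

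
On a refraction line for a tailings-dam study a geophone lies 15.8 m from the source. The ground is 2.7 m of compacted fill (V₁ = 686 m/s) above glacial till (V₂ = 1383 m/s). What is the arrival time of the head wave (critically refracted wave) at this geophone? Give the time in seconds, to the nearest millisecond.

0.018 s

t = x/V₂ + 2h·√(V₂²−V₁²)/(V₁V₂).
√(V₂²−V₁²) = √(1383²−686²) = 1200.9 m/s; delay term = 2·2.7·1200.9/(686·1383) = 0.00684 s.
t = 15.8/1383 + 0.00684 = 0.01826 s.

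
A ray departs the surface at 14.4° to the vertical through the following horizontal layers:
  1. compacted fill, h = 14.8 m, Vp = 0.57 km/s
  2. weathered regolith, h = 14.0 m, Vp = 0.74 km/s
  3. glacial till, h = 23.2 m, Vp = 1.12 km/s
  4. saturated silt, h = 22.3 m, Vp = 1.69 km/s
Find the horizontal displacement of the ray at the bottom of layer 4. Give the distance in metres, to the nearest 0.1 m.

45.9 m

Ray parameter p = sin 14.4° / 0.57 km/s = 4.3630e-01 s/km.
Layer 1: θ = 14.40°; offset = 14.8·tan 14.40° = 3.800 m.
Layer 2: sin θ = p·0.74 = 0.3229 → θ = 18.84°; offset = 14.0·tan 18.84° = 4.776 m.
Layer 3: sin θ = p·1.12 = 0.4887 → θ = 29.25°; offset = 23.2·tan 29.25° = 12.994 m.
Layer 4: sin θ = p·1.69 = 0.7373 → θ = 47.51°; offset = 22.3·tan 47.51° = 24.341 m.
Σ offsets = 45.911 m.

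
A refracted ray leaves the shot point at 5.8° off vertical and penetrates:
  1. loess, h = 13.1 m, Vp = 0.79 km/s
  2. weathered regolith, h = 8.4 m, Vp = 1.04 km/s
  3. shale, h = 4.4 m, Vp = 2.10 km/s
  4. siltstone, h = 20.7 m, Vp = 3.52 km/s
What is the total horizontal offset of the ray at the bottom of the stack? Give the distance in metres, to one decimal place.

p = sin θ₁/V₁ = sin 5.8°/0.79 = 1.2792e-01 s/km is conserved through the stack.
Layer 1: θ = 5.80°; offset = 13.1·tan 5.80° = 1.331 m.
Layer 2: sin θ = p·1.04 = 0.1330 → θ = 7.65°; offset = 8.4·tan 7.65° = 1.128 m.
Layer 3: sin θ = p·2.10 = 0.2686 → θ = 15.58°; offset = 4.4·tan 15.58° = 1.227 m.
Layer 4: sin θ = p·3.52 = 0.4503 → θ = 26.76°; offset = 20.7·tan 26.76° = 10.439 m.
Summing the layer offsets gives 14.124 m.

14.1 m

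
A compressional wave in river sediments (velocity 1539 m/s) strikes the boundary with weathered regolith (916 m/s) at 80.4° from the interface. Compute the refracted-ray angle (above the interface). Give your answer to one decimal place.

84.3°

Convert to the normal: θ₁ = 90° − 80.4° = 9.6°.
sin θ₁/V₁ = sin θ₂/V₂ ⇒ sin θ₂ = 916·sin 9.6°/1539 = 916·0.1668/1539 = 0.0993.
θ₂ = arcsin 0.0993 = 5.70° from the normal.
From the interface: 90° − 5.70° = 84.30°.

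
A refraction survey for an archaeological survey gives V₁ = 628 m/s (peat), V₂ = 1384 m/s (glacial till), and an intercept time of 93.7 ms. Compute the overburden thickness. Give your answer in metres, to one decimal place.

h = tᵢ·V₁·V₂ / (2·√(V₂²−V₁²)).
√(V₂²−V₁²) = √(1384² − 628²) = 1233.3 m/s.
h = 0.0937 s × 628 × 1384 / (2 × 1233.3) = 33.02 m.

33.0 m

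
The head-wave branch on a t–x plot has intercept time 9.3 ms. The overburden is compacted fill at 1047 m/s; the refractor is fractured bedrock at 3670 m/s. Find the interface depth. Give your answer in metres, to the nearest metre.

θ_c = arcsin(1047/3670) = 16.58°; cos θ_c = 0.9584.
tᵢ = 2h cos θ_c/V₁ ⇒ h = tᵢ·V₁/(2 cos θ_c) = 0.0093·1047/(2·0.9584) = 5.08 m.

5 m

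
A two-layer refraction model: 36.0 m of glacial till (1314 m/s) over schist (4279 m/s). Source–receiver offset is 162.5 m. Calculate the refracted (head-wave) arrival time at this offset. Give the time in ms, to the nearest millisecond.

90 ms

θ_c = arcsin(V₁/V₂) = arcsin(1314/4279) = 17.88°, cos θ_c = 0.9517.
Intercept time tᵢ = 2h cos θ_c / V₁ = 2·36.0·0.9517/1314 = 0.05215 s.
t = x/V₂ + tᵢ = 162.5/4279 + 0.05215 = 0.09012 s.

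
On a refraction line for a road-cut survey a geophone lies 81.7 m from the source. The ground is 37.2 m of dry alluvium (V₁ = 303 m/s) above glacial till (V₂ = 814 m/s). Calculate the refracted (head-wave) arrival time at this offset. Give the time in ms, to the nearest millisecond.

t = x/V₂ + 2h·√(V₂²−V₁²)/(V₁V₂).
√(V₂²−V₁²) = √(814²−303²) = 755.5 m/s; delay term = 2·37.2·755.5/(303·814) = 0.22790 s.
t = 81.7/814 + 0.22790 = 0.32827 s.

328 ms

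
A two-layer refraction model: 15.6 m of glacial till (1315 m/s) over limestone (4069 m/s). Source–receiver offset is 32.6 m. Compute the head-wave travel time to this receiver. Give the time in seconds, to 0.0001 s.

t = x/V₂ + 2h·√(V₂²−V₁²)/(V₁V₂).
√(V₂²−V₁²) = √(4069²−1315²) = 3850.7 m/s; delay term = 2·15.6·3850.7/(1315·4069) = 0.02245 s.
t = 32.6/4069 + 0.02245 = 0.03046 s.

0.0305 s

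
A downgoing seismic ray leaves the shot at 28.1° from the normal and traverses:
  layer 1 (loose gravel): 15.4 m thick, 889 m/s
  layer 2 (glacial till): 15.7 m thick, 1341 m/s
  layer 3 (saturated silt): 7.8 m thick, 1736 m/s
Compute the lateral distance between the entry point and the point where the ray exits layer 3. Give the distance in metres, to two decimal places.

42.35 m

Apply Snell's law at each interface; in layer i the horizontal offset is hᵢ·tan θᵢ.
Layer 1: θ = 28.10°; offset = 15.4·tan 28.10° = 8.2228 m.
Layer 2: sin θ = 1341·sin 28.1°/889 = 0.7105, θ = 45.27°; offset = 15.7·tan 45.27° = 15.8514 m.
Layer 3: sin θ = 1736·sin 28.1°/889 = 0.9198, θ = 66.89°; offset = 7.8·tan 66.89° = 18.2804 m.
Σ offsets = 42.3546 m.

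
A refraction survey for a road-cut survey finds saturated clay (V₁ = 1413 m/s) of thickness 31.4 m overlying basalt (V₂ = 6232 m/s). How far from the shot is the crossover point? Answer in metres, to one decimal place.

79.1 m

θ_c = arcsin(1413/6232) = 13.10°, so cos θ_c = 0.9740 and tᵢ = 2h cos θ_c/V₁ = 0.0433 s.
At crossover x/V₁ = x/V₂ + tᵢ ⇒ x = tᵢ/(1/V₁ − 1/V₂) = 0.04329/(7.0771e-04 − 1.6046e-04) = 79.10 m.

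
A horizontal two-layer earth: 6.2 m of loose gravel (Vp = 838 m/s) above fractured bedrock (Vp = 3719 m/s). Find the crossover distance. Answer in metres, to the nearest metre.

x_cross = 2h·√((V₂+V₁)/(V₂−V₁)).
(V₂+V₁)/(V₂−V₁) = (3719+838)/(3719−838) = 1.5817; √ = 1.2577.
x_cross = 2·6.2·1.2577 = 15.60 m.

16 m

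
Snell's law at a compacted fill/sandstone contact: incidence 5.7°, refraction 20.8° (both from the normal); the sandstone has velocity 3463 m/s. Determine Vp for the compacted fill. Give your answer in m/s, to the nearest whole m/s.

Snell's law: sin 5.7°/V₁ = sin 20.8°/V₂.
V₁ = V₂·sin 5.7°/sin 20.8° = 3463 × 0.2797 = 968.57 m/s.

969 m/s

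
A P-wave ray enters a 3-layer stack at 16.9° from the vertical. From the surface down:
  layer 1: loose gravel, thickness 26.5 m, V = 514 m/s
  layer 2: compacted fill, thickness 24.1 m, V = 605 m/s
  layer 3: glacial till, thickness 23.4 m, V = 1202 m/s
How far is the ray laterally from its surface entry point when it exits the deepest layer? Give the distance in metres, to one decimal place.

38.5 m

Apply Snell's law at each interface; in layer i the horizontal offset is hᵢ·tan θᵢ.
Layer 1: θ = 16.90°; offset = 26.5·tan 16.90° = 8.051 m.
Layer 2: sin θ = 605·sin 16.9°/514 = 0.3422, θ = 20.01°; offset = 24.1·tan 20.01° = 8.776 m.
Layer 3: sin θ = 1202·sin 16.9°/514 = 0.6798, θ = 42.83°; offset = 23.4·tan 42.83° = 21.691 m.
Total horizontal offset = 38.518 m.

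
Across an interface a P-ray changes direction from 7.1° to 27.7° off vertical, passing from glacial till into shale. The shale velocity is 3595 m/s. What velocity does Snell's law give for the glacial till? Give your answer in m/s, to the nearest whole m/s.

956 m/s

Snell's law: sin 7.1°/V₁ = sin 27.7°/V₂.
V₁ = V₂·sin 7.1°/sin 27.7° = 3595 × 0.2659 = 955.91 m/s.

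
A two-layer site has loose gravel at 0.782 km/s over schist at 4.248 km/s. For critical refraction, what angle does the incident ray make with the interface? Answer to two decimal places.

79.39°

Critical incidence: sin θ_c = V₁/V₂ = 0.782/4.248 = 0.1841.
θ_c = arcsin 0.1841 = 10.61°.
Measured from the interface: 90° − 10.61° = 79.39°.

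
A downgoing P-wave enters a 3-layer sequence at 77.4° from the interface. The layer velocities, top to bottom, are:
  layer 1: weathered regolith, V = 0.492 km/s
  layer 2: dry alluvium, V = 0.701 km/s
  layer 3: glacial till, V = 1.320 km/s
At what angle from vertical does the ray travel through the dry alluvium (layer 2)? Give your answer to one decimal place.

From the normal: θ₁ = 90° − 77.4° = 12.6°.
Ray parameter p = sin 12.6° / 0.492 = 4.4338e-01 s/km.
sin θ_2 = p·V_2 = 4.4338e-01 × 0.701 = 0.3108.
θ_2 = 18.11° from the vertical.

18.1°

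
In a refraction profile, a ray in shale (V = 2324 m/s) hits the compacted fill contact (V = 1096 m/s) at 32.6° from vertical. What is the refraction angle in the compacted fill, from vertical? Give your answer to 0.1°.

14.7°

sin θ₁/V₁ = sin θ₂/V₂ ⇒ sin θ₂ = 1096·sin 32.6°/2324 = 1096·0.5388/2324 = 0.2541.
θ₂ = sin⁻¹(0.2541) = 14.72° (from vertical).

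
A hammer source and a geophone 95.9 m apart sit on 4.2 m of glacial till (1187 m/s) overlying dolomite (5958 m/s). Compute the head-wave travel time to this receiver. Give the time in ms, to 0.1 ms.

23.0 ms

t = x/V₂ + 2h·√(V₂²−V₁²)/(V₁V₂).
√(V₂²−V₁²) = √(5958²−1187²) = 5838.6 m/s; delay term = 2·4.2·5838.6/(1187·5958) = 0.00693 s.
t = 95.9/5958 + 0.00693 = 0.02303 s.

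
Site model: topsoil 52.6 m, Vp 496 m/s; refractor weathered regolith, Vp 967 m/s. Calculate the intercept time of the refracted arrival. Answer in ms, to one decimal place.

tᵢ = 2h·√(V₂²−V₁²)/(V₁V₂).
√(V₂²−V₁²) = √(967²−496²) = 830.1 m/s.
tᵢ = 2·52.6·830.1/(496·967) = 0.18207 s.

182.1 ms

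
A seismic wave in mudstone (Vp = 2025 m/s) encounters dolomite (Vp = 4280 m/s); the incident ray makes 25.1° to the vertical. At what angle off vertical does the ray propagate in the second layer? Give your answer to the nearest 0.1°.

63.7°

Snell's law: sin θ₂ = (V₂/V₁)·sin θ₁ = (4280/2025)·sin 25.1° = 0.8966.
θ₂ = arcsin 0.8966 = 63.71° from the normal.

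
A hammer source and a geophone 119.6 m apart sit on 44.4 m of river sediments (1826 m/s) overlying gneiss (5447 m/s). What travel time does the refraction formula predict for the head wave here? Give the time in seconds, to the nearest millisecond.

t = x/V₂ + 2h·√(V₂²−V₁²)/(V₁V₂).
√(V₂²−V₁²) = √(5447²−1826²) = 5131.8 m/s; delay term = 2·44.4·5131.8/(1826·5447) = 0.04582 s.
t = 119.6/5447 + 0.04582 = 0.06777 s.

0.068 s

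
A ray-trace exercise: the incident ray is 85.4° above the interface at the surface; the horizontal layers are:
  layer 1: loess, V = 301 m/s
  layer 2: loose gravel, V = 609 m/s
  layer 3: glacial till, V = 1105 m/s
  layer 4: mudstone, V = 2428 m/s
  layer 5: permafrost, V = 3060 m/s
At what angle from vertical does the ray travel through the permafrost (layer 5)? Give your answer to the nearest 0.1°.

From the normal: θ₁ = 90° − 85.4° = 4.6°.
Ray parameter p = sin 4.6° / 301 = 2.6644e-04 s/m.
sin θ_5 = p·V_5 = 2.6644e-04 × 3060 = 0.8153.
θ_5 = 54.62° from the vertical.

54.6°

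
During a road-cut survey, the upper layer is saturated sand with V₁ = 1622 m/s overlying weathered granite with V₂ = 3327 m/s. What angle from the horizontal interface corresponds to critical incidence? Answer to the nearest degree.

Critical incidence: sin θ_c = V₁/V₂ = 1622/3327 = 0.4875.
θ_c = arcsin 0.4875 = 29.18°.
Measured from the interface: 90° − 29.18° = 60.82°.

61°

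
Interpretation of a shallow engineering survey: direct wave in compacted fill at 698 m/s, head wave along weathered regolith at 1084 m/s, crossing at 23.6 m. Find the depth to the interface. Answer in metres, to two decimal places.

h = (x_cross/2)·√((V₂−V₁)/(V₂+V₁)).
(V₂−V₁)/(V₂+V₁) = (1084−698)/(1084+698) = 0.2166; √ = 0.4654.
h = (23.6/2)·0.4654 = 5.49 m.

5.49 m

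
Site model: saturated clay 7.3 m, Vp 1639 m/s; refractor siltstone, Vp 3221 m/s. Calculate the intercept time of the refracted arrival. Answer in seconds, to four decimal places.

tᵢ = 2h·√(V₂²−V₁²)/(V₁V₂).
√(V₂²−V₁²) = √(3221²−1639²) = 2772.8 m/s.
tᵢ = 2·7.3·2772.8/(1639·3221) = 0.00767 s.

0.0077 s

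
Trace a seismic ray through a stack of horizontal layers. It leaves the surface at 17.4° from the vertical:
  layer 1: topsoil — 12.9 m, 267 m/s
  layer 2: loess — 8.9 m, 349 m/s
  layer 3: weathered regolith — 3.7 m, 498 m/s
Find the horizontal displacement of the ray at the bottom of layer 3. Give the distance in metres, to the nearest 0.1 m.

10.3 m

Apply Snell's law at each interface; in layer i the horizontal offset is hᵢ·tan θᵢ.
Layer 1: θ = 17.40°; offset = 12.9·tan 17.40° = 4.043 m.
Layer 2: sin θ = 349·sin 17.4°/267 = 0.3909, θ = 23.01°; offset = 8.9·tan 23.01° = 3.780 m.
Layer 3: sin θ = 498·sin 17.4°/267 = 0.5578, θ = 33.90°; offset = 3.7·tan 33.90° = 2.486 m.
Summing the layer offsets gives 10.309 m.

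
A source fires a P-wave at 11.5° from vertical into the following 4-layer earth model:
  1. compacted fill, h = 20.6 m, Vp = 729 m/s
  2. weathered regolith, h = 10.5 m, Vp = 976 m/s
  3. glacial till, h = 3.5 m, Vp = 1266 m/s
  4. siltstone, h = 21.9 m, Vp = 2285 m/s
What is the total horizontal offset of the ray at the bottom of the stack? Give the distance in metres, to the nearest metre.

Apply Snell's law at each interface; in layer i the horizontal offset is hᵢ·tan θᵢ.
Layer 1: θ = 11.50°; offset = 20.6·tan 11.50° = 4.191 m.
Layer 2: sin θ = 976·sin 11.5°/729 = 0.2669, θ = 15.48°; offset = 10.5·tan 15.48° = 2.908 m.
Layer 3: sin θ = 1266·sin 11.5°/729 = 0.3462, θ = 20.26°; offset = 3.5·tan 20.26° = 1.292 m.
Layer 4: sin θ = 2285·sin 11.5°/729 = 0.6249, θ = 38.68°; offset = 21.9·tan 38.68° = 17.530 m.
Σ offsets = 25.921 m.

26 m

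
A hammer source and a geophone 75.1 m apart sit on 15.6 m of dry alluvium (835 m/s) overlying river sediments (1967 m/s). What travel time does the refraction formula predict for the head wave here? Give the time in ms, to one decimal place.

t = x/V₂ + 2h·√(V₂²−V₁²)/(V₁V₂).
√(V₂²−V₁²) = √(1967²−835²) = 1781.0 m/s; delay term = 2·15.6·1781.0/(835·1967) = 0.03383 s.
t = 75.1/1967 + 0.03383 = 0.07201 s.

72.0 ms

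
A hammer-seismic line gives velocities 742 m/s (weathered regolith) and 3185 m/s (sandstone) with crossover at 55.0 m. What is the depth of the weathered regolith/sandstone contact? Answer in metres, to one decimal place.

21.7 m

h = (x_cross/2)·√((V₂−V₁)/(V₂+V₁)).
(V₂−V₁)/(V₂+V₁) = (3185−742)/(3185+742) = 0.6221; √ = 0.7887.
h = (55.0/2)·0.7887 = 21.69 m.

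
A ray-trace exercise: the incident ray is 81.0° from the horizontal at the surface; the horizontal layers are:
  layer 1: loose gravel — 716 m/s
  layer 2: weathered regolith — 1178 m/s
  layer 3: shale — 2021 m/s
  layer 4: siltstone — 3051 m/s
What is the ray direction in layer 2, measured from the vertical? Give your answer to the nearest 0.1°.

From the normal: θ₁ = 90° − 81.0° = 9.0°.
Ray parameter p = sin 9.0° / 716 = 2.1848e-04 s/m.
sin θ_2 = p·V_2 = 2.1848e-04 × 1178 = 0.2574.
θ_2 = arcsin 0.2574 = 14.91°.

14.9°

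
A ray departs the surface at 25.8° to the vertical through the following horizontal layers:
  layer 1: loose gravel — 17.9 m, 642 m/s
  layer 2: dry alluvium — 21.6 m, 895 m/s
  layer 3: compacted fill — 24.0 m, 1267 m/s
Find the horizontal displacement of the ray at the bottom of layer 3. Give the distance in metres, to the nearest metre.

65 m

p = sin θ₁/V₁ = sin 25.8°/642 = 6.7793e-04 s/m is conserved through the stack.
Layer 1: θ = 25.80°; offset = 17.9·tan 25.80° = 8.653 m.
Layer 2: sin θ = p·895 = 0.6067 → θ = 37.35°; offset = 21.6·tan 37.35° = 16.487 m.
Layer 3: sin θ = p·1267 = 0.8589 → θ = 59.20°; offset = 24.0·tan 59.20° = 40.256 m.
Σ offsets = 65.397 m.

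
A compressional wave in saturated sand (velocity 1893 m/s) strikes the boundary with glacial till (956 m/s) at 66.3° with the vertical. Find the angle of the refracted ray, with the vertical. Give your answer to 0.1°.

27.5°

Snell's law: sin θ₂ = (V₂/V₁)·sin θ₁ = (956/1893)·sin 66.3° = 0.4624.
θ₂ = arcsin 0.4624 = 27.54° from the normal.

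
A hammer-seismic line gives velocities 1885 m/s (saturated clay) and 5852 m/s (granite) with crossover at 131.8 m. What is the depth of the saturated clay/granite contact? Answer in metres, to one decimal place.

47.2 m

x_cross = 2h·√((V₂+V₁)/(V₂−V₁)) → h = x_cross / (2·√((V₂+V₁)/(V₂−V₁))).
√((V₂+V₁)/(V₂−V₁)) = √((5852+1885)/(5852−1885)) = 1.3965.
h = 131.8 / (2·1.3965) = 47.19 m.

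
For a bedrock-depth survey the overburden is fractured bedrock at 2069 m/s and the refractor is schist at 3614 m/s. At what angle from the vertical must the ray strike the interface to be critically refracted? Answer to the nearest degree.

At critical incidence the refracted ray runs along the interface (θ₂ = 90°), so sin θ_c = V₁/V₂.
θ_c = arcsin(2069/3614) = arcsin 0.5725 = 34.92°.

35°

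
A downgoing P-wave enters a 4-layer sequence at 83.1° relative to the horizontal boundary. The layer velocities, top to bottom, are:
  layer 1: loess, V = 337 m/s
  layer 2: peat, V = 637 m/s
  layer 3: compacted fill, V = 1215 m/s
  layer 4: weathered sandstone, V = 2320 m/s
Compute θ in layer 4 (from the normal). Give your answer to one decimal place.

From the normal: θ₁ = 90° − 83.1° = 6.9°.
Ray parameter p = sin 6.9° / 337 = 3.5649e-04 s/m.
sin θ_4 = p·V_4 = 3.5649e-04 × 2320 = 0.8271.
θ_4 = arcsin 0.8271 = 55.80°.

55.8°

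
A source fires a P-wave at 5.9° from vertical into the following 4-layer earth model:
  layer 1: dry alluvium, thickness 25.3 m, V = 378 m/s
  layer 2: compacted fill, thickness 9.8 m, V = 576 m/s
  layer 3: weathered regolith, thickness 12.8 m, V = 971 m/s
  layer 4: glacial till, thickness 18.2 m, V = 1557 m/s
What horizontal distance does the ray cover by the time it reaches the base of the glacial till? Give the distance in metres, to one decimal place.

16.2 m

Ray parameter p = sin 5.9° / 378 m/s = 2.7194e-04 s/m.
Layer 1: θ = 5.90°; offset = 25.3·tan 5.90° = 2.615 m.
Layer 2: sin θ = p·576 = 0.1566 → θ = 9.01°; offset = 9.8·tan 9.01° = 1.554 m.
Layer 3: sin θ = p·971 = 0.2641 → θ = 15.31°; offset = 12.8·tan 15.31° = 3.504 m.
Layer 4: sin θ = p·1557 = 0.4234 → θ = 25.05°; offset = 18.2·tan 25.05° = 8.506 m.
Σ offsets = 16.179 m.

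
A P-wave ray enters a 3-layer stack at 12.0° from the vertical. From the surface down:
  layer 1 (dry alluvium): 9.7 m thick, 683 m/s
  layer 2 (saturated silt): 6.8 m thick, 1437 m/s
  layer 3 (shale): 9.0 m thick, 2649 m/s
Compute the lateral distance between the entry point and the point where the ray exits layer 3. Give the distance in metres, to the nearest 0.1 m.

17.6 m

Ray parameter p = sin 12.0° / 683 m/s = 3.0441e-04 s/m.
Layer 1: θ = 12.00°; offset = 9.7·tan 12.00° = 2.062 m.
Layer 2: sin θ = p·1437 = 0.4374 → θ = 25.94°; offset = 6.8·tan 25.94° = 3.308 m.
Layer 3: sin θ = p·2649 = 0.8064 → θ = 53.74°; offset = 9.0·tan 53.74° = 12.272 m.
Total horizontal offset = 17.641 m.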